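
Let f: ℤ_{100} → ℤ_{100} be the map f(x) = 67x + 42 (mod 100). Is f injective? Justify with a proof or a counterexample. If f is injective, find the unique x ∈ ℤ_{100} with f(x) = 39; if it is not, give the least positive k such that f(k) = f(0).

91

Suppose f(u) = f(v) in ℤ_{100}. Then 67u + 42 ≡ 67v + 42 (mod 100), thus 67(u − v) ≡ 0 (mod 100).
Since gcd(67, 100) = 1, 67 is invertible modulo 100, hence u − v ≡ 0 (mod 100), i.e. u = v.
Thus f is injective.
We now compute 67⁻¹ mod 100 explicitly. Euclid's algorithm: 100 = 1·67 + 33, 67 = 2·33 + 1; back-substituting gives 1 = 3·67 − 2·100, so 67⁻¹ ≡ 3 (mod 100).
Since f is injective, we compute f⁻¹(39): solve 67x + 42 ≡ 39 (mod 100), i.e. 67x ≡ 97 (mod 100).
Multiplying by 67⁻¹ = 3 gives x ≡ 3·97 = 291 = 2·100 + 91 ≡ 91 (mod 100).
Check: f(91) = 67·91 + 42 = 6139 = 61·100 + 39 ≡ 39 (mod 100).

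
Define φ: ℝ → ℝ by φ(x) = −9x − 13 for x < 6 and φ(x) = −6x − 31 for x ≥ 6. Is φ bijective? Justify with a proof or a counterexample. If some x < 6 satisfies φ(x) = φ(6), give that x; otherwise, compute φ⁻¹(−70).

Both pieces are strictly decreasing (slopes −9 and −6), so each is injective on its own interval.
The left piece maps (−∞, 6) onto (−67, ∞); the right piece maps [6, ∞) onto (−∞, −67].
Since −67 = −67, the images partition ℝ: φ is injective and surjective, hence bijective.
Because the two images are disjoint, no x < 6 has φ(x) = φ(6), so we compute φ⁻¹(−70): −70 lies in (−∞, −67], so solve −6x − 31 = −70: x = (−70 + 31)/(−6) = 13/2.

13/2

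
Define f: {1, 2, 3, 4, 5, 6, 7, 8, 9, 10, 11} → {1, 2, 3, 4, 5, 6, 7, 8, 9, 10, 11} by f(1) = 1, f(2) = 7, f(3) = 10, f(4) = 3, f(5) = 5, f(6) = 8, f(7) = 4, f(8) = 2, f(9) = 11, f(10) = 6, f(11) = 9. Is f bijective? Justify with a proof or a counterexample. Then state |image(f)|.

The values 1, 7, 10, 3, 5, 8, 4, 2, 11, 6, 9 are a permutation of {1, 2, 3, 4, 5, 6, 7, 8, 9, 10, 11}: each element appears exactly once.
So f is injective and surjective, hence bijective.
The image of f is {1, 2, 3, 4, 5, 6, 7, 8, 9, 10, 11}, which has 11 elements.

11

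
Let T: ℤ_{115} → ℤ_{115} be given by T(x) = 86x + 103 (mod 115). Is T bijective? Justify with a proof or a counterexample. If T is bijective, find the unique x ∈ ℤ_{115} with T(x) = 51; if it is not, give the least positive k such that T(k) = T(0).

93

Recall: T is injective if T(s) = T(t) implies s = t.
Suppose T(s) = T(t) in ℤ_{115}. Then 86s + 103 ≡ 86t + 103 (mod 115), thus 86(s − t) ≡ 0 (mod 115).
Since gcd(86, 115) = 1, 86 is invertible modulo 115, hence s − t ≡ 0 (mod 115), i.e. s = t.
We now compute 86⁻¹ mod 115 explicitly. Euclid's algorithm: 115 = 1·86 + 29, 86 = 2·29 + 28, 29 = 1·28 + 1; back-substituting gives 1 = 111·86 − 83·115, so 86⁻¹ ≡ 111 (mod 115).
Then y ↦ 111(y − 103) is a two-sided inverse to T, so every y ∈ ℤ_{115} has a preimage.
Therefore T is bijective.
Since T is bijective, we compute T⁻¹(51): solve 86x + 103 ≡ 51 (mod 115), i.e. 86x ≡ 63 (mod 115).
Multiplying by 86⁻¹ = 111 gives x ≡ 111·63 = 6993 = 60·115 + 93 ≡ 93 (mod 115).
Check: T(93) = 86·93 + 103 = 8101 = 70·115 + 51 ≡ 51 (mod 115).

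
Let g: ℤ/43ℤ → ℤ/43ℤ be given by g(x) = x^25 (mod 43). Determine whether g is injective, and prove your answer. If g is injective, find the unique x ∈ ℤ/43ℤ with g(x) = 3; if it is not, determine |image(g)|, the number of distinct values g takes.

20

Since 43 is prime, the nonzero elements of ℤ/43ℤ form a cyclic group of order 42.
As gcd(25, 42) = 1, raising to the 25th power is a bijection on this group: if u^25 ≡ v^25 then (uv^{−1})^25 = 1, and the only element of order dividing gcd(25, 42) = 1 is 1, so u = v.
With g(0) = 0 this makes g injective on all of ℤ/43ℤ, hence bijective (finite equal-size domain and codomain). In particular g is injective.
Since g is injective, we find the preimage of 3. The inverse of x ↦ x^25 on (ℤ/43ℤ)^× is x ↦ x^37, because 25·37 = 925 = 22·42 + 1 ≡ 1 (mod 42) and x^{42} = 1 for x ≠ 0 (Fermat). So g⁻¹(3) = 3^37 mod 43.
Repeated squaring mod 43: 3^1 ≡ 3, 3^2 ≡ 3² = 9, 3^4 ≡ 9² = 81 ≡ 38, 3^8 ≡ 38² = 1444 ≡ 25, 3^16 ≡ 25² = 625 ≡ 23, 3^32 ≡ 23² = 529 ≡ 13. Since 37 = 32 + 4 + 1, 3^37 ≡ 13·38·3: 13·38 = 494 ≡ 21, then 21·3 = 63 ≡ 20. So 3^37 ≡ 20 (mod 43).
Hence g⁻¹(3) = 20.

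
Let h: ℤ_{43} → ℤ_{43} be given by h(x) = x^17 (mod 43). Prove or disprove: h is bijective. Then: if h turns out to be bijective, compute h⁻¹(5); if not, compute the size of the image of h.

29

Since 43 is prime, the nonzero elements of ℤ_{43} form a cyclic group of order 42.
As gcd(17, 42) = 1, raising to the 17th power is a bijection on this group: if x_1^17 ≡ x_2^17 then (x_1x_2^{−1})^17 = 1, and the only element of order dividing gcd(17, 42) = 1 is 1, so x_1 = x_2.
With h(0) = 0 this makes h injective on all of ℤ_{43}, hence bijective (finite equal-size domain and codomain). In particular h is bijective.
Since h is bijective, we find the preimage of 5. The inverse of x ↦ x^17 on (ℤ_{43})^× is x ↦ x^5, because 17·5 = 85 = 2·42 + 1 ≡ 1 (mod 42) and x^{42} = 1 for x ≠ 0 (Fermat). So h⁻¹(5) = 5^5 mod 43.
Repeated squaring mod 43: 5^1 ≡ 5, 5^2 ≡ 5² = 25, 5^4 ≡ 25² = 625 ≡ 23. Since 5 = 4 + 1, 5^5 ≡ 23·5: 23·5 = 115 ≡ 29. So 5^5 ≡ 29 (mod 43).
Hence h⁻¹(5) = 29.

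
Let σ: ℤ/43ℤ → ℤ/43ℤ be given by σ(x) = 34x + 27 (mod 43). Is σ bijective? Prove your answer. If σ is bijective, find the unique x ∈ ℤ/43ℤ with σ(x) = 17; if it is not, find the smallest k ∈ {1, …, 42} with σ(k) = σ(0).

25

If σ(x_1) = σ(x_2), then 34x_1 ≡ 34x_2 (mod 43). Because gcd(34, 43) = 1, we may cancel 34 to get x_1 ≡ x_2 (mod 43).
We now compute 34⁻¹ mod 43 explicitly. Euclid's algorithm: 43 = 1·34 + 9, 34 = 3·9 + 7, 9 = 1·7 + 2, 7 = 3·2 + 1; back-substituting gives 1 = 19·34 − 15·43, so 34⁻¹ ≡ 19 (mod 43).
Then y ↦ 19(y − 27) is a two-sided inverse to σ, so every y ∈ ℤ/43ℤ has a preimage.
Therefore σ is bijective.
Since σ is bijective, we find σ⁻¹(17): we need 34x ≡ 17 − 27 ≡ 33 (mod 43). Using 34⁻¹ = 19: x ≡ 19·33 = 627 = 14·43 + 25, so x = 25.
Check: σ(25) = 34·25 + 27 = 877 = 20·43 + 17 ≡ 17 (mod 43).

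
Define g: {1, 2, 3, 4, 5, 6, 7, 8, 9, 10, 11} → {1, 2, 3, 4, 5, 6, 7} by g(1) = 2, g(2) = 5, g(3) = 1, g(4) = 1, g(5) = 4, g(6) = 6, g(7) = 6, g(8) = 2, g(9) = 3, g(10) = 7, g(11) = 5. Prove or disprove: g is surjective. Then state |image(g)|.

7

Every element of the codomain has a preimage: 1 = g(3), 2 = g(1), 3 = g(9), 4 = g(5), 5 = g(2), 6 = g(6), 7 = g(10).
Hence g is surjective.
The image of g is {1, 2, 3, 4, 5, 6, 7}, which has 7 elements.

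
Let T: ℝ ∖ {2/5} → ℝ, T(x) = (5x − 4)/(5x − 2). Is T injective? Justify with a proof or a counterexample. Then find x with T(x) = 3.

1/5

Suppose T(s) = T(t). Cross-multiplying: (5s − 4)(5t − 2) = (5t − 4)(5s − 2).
Expanding both sides and cancelling the symmetric terms leaves 10·(s − t) = 0. Since 10 ≠ 0, s = t. So T is injective.
Solving T(x) = 3: cross-multiplying gives 5x − 4 = 3(5x − 2), which rearranges to −10x = −2, so x = 1/5.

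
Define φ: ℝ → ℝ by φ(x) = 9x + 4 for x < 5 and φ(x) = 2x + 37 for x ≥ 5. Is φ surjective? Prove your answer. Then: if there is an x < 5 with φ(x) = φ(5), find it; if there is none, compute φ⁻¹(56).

Both pieces are strictly increasing (slopes 9 and 2), so each is injective on its own interval.
The left piece maps (−∞, 5) onto (−∞, 49); the right piece maps [5, ∞) onto [47, ∞).
The union (−∞, 49) ∪ [47, ∞) covers ℝ, so φ is surjective.
For the follow-up: the images overlap, so an x < 5 with φ(x) = φ(5) exists. φ(5) = 47; solving 9x + 4 = 47 for x < 5 gives x = (47 − 4)/9 = 43/9.

43/9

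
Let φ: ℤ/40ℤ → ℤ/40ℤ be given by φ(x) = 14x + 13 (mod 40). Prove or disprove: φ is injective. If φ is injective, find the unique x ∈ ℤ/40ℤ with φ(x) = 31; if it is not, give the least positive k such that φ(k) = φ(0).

20

We have gcd(14, 40) = 2 > 1. Taking s = 0 and t = 20: φ(0) = 13 and φ(20) = 14·20 + 13 = 293 ≡ 13 (mod 40).
So φ(0) = φ(20) while 0 ≠ 20, therefore φ is not injective.
Since φ is not injective, we find the least positive k with φ(k) = φ(0): this means 14k ≡ 0 (mod 40), i.e. 40 ∣ 14k. Since gcd(14, 40) = 2, dividing through by 2 this holds exactly when 20 ∣ 7k, and as gcd(7, 20) = 1, exactly when 20 ∣ k.
The smallest positive such k is 20.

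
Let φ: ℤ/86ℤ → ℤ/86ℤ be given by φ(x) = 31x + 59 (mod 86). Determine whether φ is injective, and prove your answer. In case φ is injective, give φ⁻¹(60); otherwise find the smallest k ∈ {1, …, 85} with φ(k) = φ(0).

Recall that injectivity means: for all s, t in the domain, φ(s) = φ(t) implies s = t.
If φ(s) = φ(t), then 31s ≡ 31t (mod 86). Because gcd(31, 86) = 1, we may cancel 31 to get s ≡ t (mod 86).
Therefore φ is injective.
We now compute 31⁻¹ mod 86 explicitly. Euclid's algorithm: 86 = 2·31 + 24, 31 = 1·24 + 7, 24 = 3·7 + 3, 7 = 2·3 + 1; back-substituting gives 1 = 25·31 − 9·86, so 31⁻¹ ≡ 25 (mod 86).
Since φ is injective, we find φ⁻¹(60): we need 31x ≡ 60 − 59 ≡ 1 (mod 86). Using 31⁻¹ = 25: x ≡ 25·1 = 25, so x = 25.
Check: φ(25) = 31·25 + 59 = 834 = 9·86 + 60 ≡ 60 (mod 86).

25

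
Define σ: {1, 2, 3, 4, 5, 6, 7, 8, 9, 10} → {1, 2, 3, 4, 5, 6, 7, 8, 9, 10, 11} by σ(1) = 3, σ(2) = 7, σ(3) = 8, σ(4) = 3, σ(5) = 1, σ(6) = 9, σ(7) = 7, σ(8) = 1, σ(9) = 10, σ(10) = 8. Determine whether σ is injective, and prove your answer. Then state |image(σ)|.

σ(1) = 3 = σ(4) with 1 ≠ 4, so σ is not injective.
The image of σ is {1, 3, 7, 8, 9, 10}, which has 6 elements.

6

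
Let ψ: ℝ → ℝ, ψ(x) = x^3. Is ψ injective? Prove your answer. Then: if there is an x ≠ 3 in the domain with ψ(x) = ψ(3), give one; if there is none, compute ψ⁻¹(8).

On ℝ, x ↦ x^3 is strictly increasing (since 3 is odd), so ψ(u) = ψ(v) forces u = v. Thus ψ is injective.
Since x ↦ x^3 is strictly increasing on ℝ, it is injective there, so no x ≠ 3 in the domain has ψ(x) = ψ(3). We therefore compute ψ⁻¹(8) = 8^{1/3} = 2 (indeed 2^3 = 8).

2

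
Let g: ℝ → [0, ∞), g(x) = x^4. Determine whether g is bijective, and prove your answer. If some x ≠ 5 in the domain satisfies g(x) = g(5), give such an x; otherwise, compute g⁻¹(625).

-5

g(5) = 625 = (−5)^4 = g(−5) (since 4 is even), with 5 ≠ −5. So g is not injective, hence not bijective.
For the follow-up, such an x exists: taking x = −5 ∈ ℝ gives g(−5) = 625 = g(5) with −5 ≠ 5.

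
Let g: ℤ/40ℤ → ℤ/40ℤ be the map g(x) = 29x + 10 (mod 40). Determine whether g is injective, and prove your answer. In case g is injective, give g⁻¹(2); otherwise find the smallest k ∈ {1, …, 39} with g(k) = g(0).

Recall: injectivity means: for all x_1, x_2 in the domain, g(x_1) = g(x_2) implies x_1 = x_2.
Suppose g(x_1) = g(x_2) in ℤ/40ℤ. Then 29x_1 + 10 ≡ 29x_2 + 10 (mod 40), thus 29(x_1 − x_2) ≡ 0 (mod 40).
Since gcd(29, 40) = 1, 29 is invertible modulo 40, so x_1 − x_2 ≡ 0 (mod 40), i.e. x_1 = x_2.
Thus g is injective.
We now compute 29⁻¹ mod 40 explicitly. Euclid's algorithm: 40 = 1·29 + 11, 29 = 2·11 + 7, 11 = 1·7 + 4, 7 = 1·4 + 3, 4 = 1·3 + 1; back-substituting gives 1 = 29·29 − 21·40, so 29⁻¹ ≡ 29 (mod 40).
Since g is injective, we find g⁻¹(2): we need 29x ≡ 2 − 10 ≡ 32 (mod 40). Using 29⁻¹ = 29: x ≡ 29·32 = 928 = 23·40 + 8, so x = 8.
Check: g(8) = 29·8 + 10 = 242 = 6·40 + 2 ≡ 2 (mod 40).

8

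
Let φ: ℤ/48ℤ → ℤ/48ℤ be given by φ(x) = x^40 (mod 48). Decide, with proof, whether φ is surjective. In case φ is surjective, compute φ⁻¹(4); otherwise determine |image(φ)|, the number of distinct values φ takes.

φ(2): Repeated squaring mod 48: 2^1 ≡ 2, 2^2 ≡ 2² = 4, 2^4 ≡ 4² = 16, 2^8 ≡ 16² = 256 ≡ 16, 2^16 ≡ 16² = 256 ≡ 16, 2^32 ≡ 16² = 256 ≡ 16. Since 40 = 32 + 8, 2^40 ≡ 16·16: 16·16 = 256 ≡ 16. So 2^40 ≡ 16 (mod 48).
φ(4): Repeated squaring mod 48: 4^1 ≡ 4, 4^2 ≡ 4² = 16, 4^4 ≡ 16² = 256 ≡ 16, 4^8 ≡ 16² = 256 ≡ 16, 4^16 ≡ 16² = 256 ≡ 16, 4^32 ≡ 16² = 256 ≡ 16. Since 40 = 32 + 8, 4^40 ≡ 16·16: 16·16 = 256 ≡ 16. So 4^40 ≡ 16 (mod 48).
So φ(2) = φ(4) = 16 while 2 ≠ 4, therefore φ is not injective.
A non-injective map from the 48-element set ℤ/48ℤ to itself takes at most 47 distinct values, so it cannot be surjective. So φ is not surjective.
Since φ is not surjective, we determine |image(φ)|. Computing x^40 mod 48 for each x (by repeated squaring, reducing mod 48 at every step), the values φ(0), φ(1), …, φ(47) are: 0, 1, 16, 33, 16, 1, 0, 1, 16, 33, 16, 1, 0, 1, 16, 33, 16, 1, 0, 1, 16, 33, 16, 1, 0, 1, 16, 33, 16, 1, 0, 1, 16, 33, 16, 1, 0, 1, 16, 33, 16, 1, 0, 1, 16, 33, 16, 1.
The distinct values are {0, 1, 16, 33}; there are 4 of them.

4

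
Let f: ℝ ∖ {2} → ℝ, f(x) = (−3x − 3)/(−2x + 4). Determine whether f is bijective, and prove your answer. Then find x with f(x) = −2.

If f(x) = 3/2, cross-multiplying gives −2(−3x − 3) = −3(−2x + 4), which simplifies to 6 = −12 — false.  So 3/2 has no preimage and f is not surjective.
Hence f is not bijective.
Solving f(x) = −2: cross-multiplying gives −3x − 3 = −2(−2x + 4), which rearranges to −7x = −5, so x = 5/7.

5/7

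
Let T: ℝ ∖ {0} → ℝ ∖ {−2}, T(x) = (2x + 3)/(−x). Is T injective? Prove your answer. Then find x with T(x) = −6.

Suppose T(x_1) = T(x_2). Cross-multiplying: (2x_1 + 3)(−x_2) = (2x_2 + 3)(−x_1).
Expanding both sides and cancelling the symmetric terms leaves 3·(x_1 − x_2) = 0. Since 3 ≠ 0, x_1 = x_2. So T is injective.
Solving T(x) = −6: cross-multiplying gives 2x + 3 = −6(−x), which rearranges to −4x = −3, so x = 3/4.

3/4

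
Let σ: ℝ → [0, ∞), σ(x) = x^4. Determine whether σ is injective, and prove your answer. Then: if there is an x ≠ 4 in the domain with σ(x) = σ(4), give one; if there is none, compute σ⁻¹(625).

σ(4) = 256 = (−4)^4 = σ(−4) (since 4 is even), with 4 ≠ −4. So σ is not injective.
For the follow-up, such an x exists: taking x = −4 ∈ ℝ gives σ(−4) = 256 = σ(4) with −4 ≠ 4.

-4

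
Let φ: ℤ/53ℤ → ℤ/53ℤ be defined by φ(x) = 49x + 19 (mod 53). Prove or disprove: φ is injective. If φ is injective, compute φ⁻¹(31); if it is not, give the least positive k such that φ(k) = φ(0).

If φ(s) = φ(t), then 49s ≡ 49t (mod 53). Because gcd(49, 53) = 1, we may cancel 49 to get s ≡ t (mod 53).
Hence φ is injective.
We now compute 49⁻¹ mod 53 explicitly. Euclid's algorithm: 53 = 1·49 + 4, 49 = 12·4 + 1; back-substituting gives 1 = 13·49 − 12·53, so 49⁻¹ ≡ 13 (mod 53).
Since φ is injective, we compute φ⁻¹(31): solve 49x + 19 ≡ 31 (mod 53), i.e. 49x ≡ 12 (mod 53).
Multiplying by 49⁻¹ = 13 gives x ≡ 13·12 = 156 = 2·53 + 50 ≡ 50 (mod 53).
Check: φ(50) = 49·50 + 19 = 2469 = 46·53 + 31 ≡ 31 (mod 53).

50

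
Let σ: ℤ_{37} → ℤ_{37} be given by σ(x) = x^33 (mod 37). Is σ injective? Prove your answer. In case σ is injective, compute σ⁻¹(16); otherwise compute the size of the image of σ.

σ(3): Repeated squaring mod 37: 3^1 ≡ 3, 3^2 ≡ 3² = 9, 3^4 ≡ 9² = 81 ≡ 7, 3^8 ≡ 7² = 49 ≡ 12, 3^16 ≡ 12² = 144 ≡ 33, 3^32 ≡ 33² = 1089 ≡ 16. Since 33 = 32 + 1, 3^33 ≡ 16·3: 16·3 = 48 ≡ 11. So 3^33 ≡ 11 (mod 37).
σ(4): Repeated squaring mod 37: 4^1 ≡ 4, 4^2 ≡ 4² = 16, 4^4 ≡ 16² = 256 ≡ 34, 4^8 ≡ 34² = 1156 ≡ 9, 4^16 ≡ 9² = 81 ≡ 7, 4^32 ≡ 7² = 49 ≡ 12. Since 33 = 32 + 1, 4^33 ≡ 12·4: 12·4 = 48 ≡ 11. So 4^33 ≡ 11 (mod 37).
So σ(3) = σ(4) = 11 while 3 ≠ 4, hence σ is not injective.
Since σ is not injective, we determine |image(σ)|. Computing x^33 mod 37 for each x (by repeated squaring, reducing mod 37 at every step), the values σ(0), σ(1), …, σ(36) are: 0, 1, 14, 11, 11, 8, 6, 26, 6, 10, 1, 36, 10, 8, 31, 14, 10, 23, 29, 8, 14, 27, 23, 6, 29, 27, 1, 36, 27, 31, 11, 31, 29, 26, 26, 23, 36.
The distinct values are {0, 1, 6, 8, 10, 11, 14, 23, 26, 27, 29, 31, 36}; there are 13 of them.

13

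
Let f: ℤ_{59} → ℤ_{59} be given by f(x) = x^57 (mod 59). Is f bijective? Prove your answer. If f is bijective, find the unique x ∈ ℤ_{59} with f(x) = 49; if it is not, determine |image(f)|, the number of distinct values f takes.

53

Since 59 is prime, the nonzero elements of ℤ_{59} form a cyclic group of order 58.
As gcd(57, 58) = 1, raising to the 57th power is a bijection on this group: if s^57 ≡ t^57 then (st^{−1})^57 = 1, and the only element of order dividing gcd(57, 58) = 1 is 1, so s = t.
With f(0) = 0 this makes f injective on all of ℤ_{59}, hence bijective (finite equal-size domain and codomain). In particular f is bijective.
Since f is bijective, we find the preimage of 49. The inverse of x ↦ x^57 on (ℤ_{59})^× is x ↦ x^57, because 57·57 = 3249 = 56·58 + 1 ≡ 1 (mod 58) and x^{58} = 1 for x ≠ 0 (Fermat). So f⁻¹(49) = 49^57 mod 59.
Repeated squaring mod 59: 49^1 ≡ 49, 49^2 ≡ 49² = 2401 ≡ 41, 49^4 ≡ 41² = 1681 ≡ 29, 49^8 ≡ 29² = 841 ≡ 15, 49^16 ≡ 15² = 225 ≡ 48, 49^32 ≡ 48² = 2304 ≡ 3. Since 57 = 32 + 16 + 8 + 1, 49^57 ≡ 3·48·15·49: 3·48 = 144 ≡ 26, then 26·15 = 390 ≡ 36, then 36·49 = 1764 ≡ 53. So 49^57 ≡ 53 (mod 59).
Hence f⁻¹(49) = 53.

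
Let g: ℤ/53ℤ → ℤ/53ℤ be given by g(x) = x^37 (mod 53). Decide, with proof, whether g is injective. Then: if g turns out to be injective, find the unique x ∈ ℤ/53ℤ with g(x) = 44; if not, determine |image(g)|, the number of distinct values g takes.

10

Since 53 is prime, the nonzero elements of ℤ/53ℤ form a cyclic group of order 52.
As gcd(37, 52) = 1, raising to the 37th power is a bijection on this group: if s^37 ≡ t^37 then (st^{−1})^37 = 1, and the only element of order dividing gcd(37, 52) = 1 is 1, so s = t.
With g(0) = 0 this makes g injective on all of ℤ/53ℤ, hence bijective (finite equal-size domain and codomain). In particular g is injective.
Since g is injective, we find the preimage of 44. The inverse of x ↦ x^37 on (ℤ/53ℤ)^× is x ↦ x^45, because 37·45 = 1665 = 32·52 + 1 ≡ 1 (mod 52) and x^{52} = 1 for x ≠ 0 (Fermat). So g⁻¹(44) = 44^45 mod 53.
Repeated squaring mod 53: 44^1 ≡ 44, 44^2 ≡ 44² = 1936 ≡ 28, 44^4 ≡ 28² = 784 ≡ 42, 44^8 ≡ 42² = 1764 ≡ 15, 44^16 ≡ 15² = 225 ≡ 13, 44^32 ≡ 13² = 169 ≡ 10. Since 45 = 32 + 8 + 4 + 1, 44^45 ≡ 10·15·42·44: 10·15 = 150 ≡ 44, then 44·42 = 1848 ≡ 46, then 46·44 = 2024 ≡ 10. So 44^45 ≡ 10 (mod 53).
Hence g⁻¹(44) = 10.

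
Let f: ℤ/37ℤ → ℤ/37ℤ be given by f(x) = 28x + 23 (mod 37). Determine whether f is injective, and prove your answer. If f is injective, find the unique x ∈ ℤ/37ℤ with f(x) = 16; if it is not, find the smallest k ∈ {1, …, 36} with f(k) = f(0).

9

If f(a) = f(b), then 28a ≡ 28b (mod 37). Because gcd(28, 37) = 1, we may cancel 28 to get a ≡ b (mod 37).
So f is injective.
We now compute 28⁻¹ mod 37 explicitly. Euclid's algorithm: 37 = 1·28 + 9, 28 = 3·9 + 1; back-substituting gives 1 = 4·28 − 3·37, so 28⁻¹ ≡ 4 (mod 37).
Since f is injective, we compute f⁻¹(16): solve 28x + 23 ≡ 16 (mod 37), i.e. 28x ≡ 30 (mod 37).
Multiplying by 28⁻¹ = 4 gives x ≡ 4·30 = 120 = 3·37 + 9 ≡ 9 (mod 37).
Check: f(9) = 28·9 + 23 = 275 = 7·37 + 16 ≡ 16 (mod 37).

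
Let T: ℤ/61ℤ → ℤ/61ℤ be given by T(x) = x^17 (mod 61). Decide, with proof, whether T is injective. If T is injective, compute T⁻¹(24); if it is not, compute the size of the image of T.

Since 61 is prime, the nonzero elements of ℤ/61ℤ form a cyclic group of order 60.
As gcd(17, 60) = 1, raising to the 17th power is a bijection on this group: if a^17 ≡ b^17 then (ab^{−1})^17 = 1, and the only element of order dividing gcd(17, 60) = 1 is 1, so a = b.
With T(0) = 0 this makes T injective on all of ℤ/61ℤ, hence bijective (finite equal-size domain and codomain). In particular T is injective.
Since T is injective, we find the preimage of 24. The inverse of x ↦ x^17 on (ℤ/61ℤ)^× is x ↦ x^53, because 17·53 = 901 = 15·60 + 1 ≡ 1 (mod 60) and x^{60} = 1 for x ≠ 0 (Fermat). So T⁻¹(24) = 24^53 mod 61.
Repeated squaring mod 61: 24^1 ≡ 24, 24^2 ≡ 24² = 576 ≡ 27, 24^4 ≡ 27² = 729 ≡ 58, 24^8 ≡ 58² = 3364 ≡ 9, 24^16 ≡ 9² = 81 ≡ 20, 24^32 ≡ 20² = 400 ≡ 34. Since 53 = 32 + 16 + 4 + 1, 24^53 ≡ 34·20·58·24: 34·20 = 680 ≡ 9, then 9·58 = 522 ≡ 34, then 34·24 = 816 ≡ 23. So 24^53 ≡ 23 (mod 61).
Hence T⁻¹(24) = 23.

23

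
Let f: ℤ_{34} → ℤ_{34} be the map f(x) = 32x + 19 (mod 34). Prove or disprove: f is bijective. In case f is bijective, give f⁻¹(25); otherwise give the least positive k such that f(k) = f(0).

17

Recall that f is injective when f(x_1) = f(x_2) forces x_1 = x_2.
We have gcd(32, 34) = 2 > 1. Taking x_1 = 0 and x_2 = 17: f(0) = 19 and f(17) = 32·17 + 19 = 563 ≡ 19 (mod 34).
So f(0) = f(17) while 0 ≠ 17, thus f is not injective, hence not bijective.
Since f is not bijective, we find the least positive k with f(k) = f(0): this means 32k ≡ 0 (mod 34), i.e. 34 ∣ 32k. Since gcd(32, 34) = 2, dividing through by 2 this holds exactly when 17 ∣ 16k, and as gcd(16, 17) = 1, exactly when 17 ∣ k.
The smallest positive such k is 17.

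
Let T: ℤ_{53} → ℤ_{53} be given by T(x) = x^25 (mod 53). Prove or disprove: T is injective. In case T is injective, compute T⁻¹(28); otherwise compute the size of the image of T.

36

Since 53 is prime, the nonzero elements of ℤ_{53} form a cyclic group of order 52.
As gcd(25, 52) = 1, raising to the 25th power is a bijection on this group: if a^25 ≡ b^25 then (ab^{−1})^25 = 1, and the only element of order dividing gcd(25, 52) = 1 is 1, so a = b.
With T(0) = 0 this makes T injective on all of ℤ_{53}, hence bijective (finite equal-size domain and codomain). In particular T is injective.
Since T is injective, we find the preimage of 28. The inverse of x ↦ x^25 on (ℤ_{53})^× is x ↦ x^25, because 25·25 = 625 = 12·52 + 1 ≡ 1 (mod 52) and x^{52} = 1 for x ≠ 0 (Fermat). So T⁻¹(28) = 28^25 mod 53.
Repeated squaring mod 53: 28^1 ≡ 28, 28^2 ≡ 28² = 784 ≡ 42, 28^4 ≡ 42² = 1764 ≡ 15, 28^8 ≡ 15² = 225 ≡ 13, 28^16 ≡ 13² = 169 ≡ 10. Since 25 = 16 + 8 + 1, 28^25 ≡ 10·13·28: 10·13 = 130 ≡ 24, then 24·28 = 672 ≡ 36. So 28^25 ≡ 36 (mod 53).
Hence T⁻¹(28) = 36.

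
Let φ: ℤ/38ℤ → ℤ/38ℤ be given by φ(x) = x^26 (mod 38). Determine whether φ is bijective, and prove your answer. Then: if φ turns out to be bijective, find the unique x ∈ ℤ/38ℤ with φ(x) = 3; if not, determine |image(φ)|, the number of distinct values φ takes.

φ(18): Repeated squaring mod 38: 18^1 ≡ 18, 18^2 ≡ 18² = 324 ≡ 20, 18^4 ≡ 20² = 400 ≡ 20, 18^8 ≡ 20² = 400 ≡ 20, 18^16 ≡ 20² = 400 ≡ 20. Since 26 = 16 + 8 + 2, 18^26 ≡ 20·20·20: 20·20 = 400 ≡ 20, then 20·20 = 400 ≡ 20. So 18^26 ≡ 20 (mod 38).
φ(20): Repeated squaring mod 38: 20^1 ≡ 20, 20^2 ≡ 20² = 400 ≡ 20, 20^4 ≡ 20² = 400 ≡ 20, 20^8 ≡ 20² = 400 ≡ 20, 20^16 ≡ 20² = 400 ≡ 20. Since 26 = 16 + 8 + 2, 20^26 ≡ 20·20·20: 20·20 = 400 ≡ 20, then 20·20 = 400 ≡ 20. So 20^26 ≡ 20 (mod 38).
So φ(18) = φ(20) = 20 while 18 ≠ 20, therefore φ is not injective, hence not bijective.
Since φ is not bijective, we determine |image(φ)|. Computing x^26 mod 38 for each x (by repeated squaring, reducing mod 38 at every step), the values φ(0), φ(1), …, φ(37) are: 0, 1, 28, 25, 24, 23, 16, 11, 26, 17, 36, 7, 30, 35, 4, 5, 6, 9, 20, 19, 20, 9, 6, 5, 4, 35, 30, 7, 36, 17, 26, 11, 16, 23, 24, 25, 28, 1.
The distinct values are {0, 1, 4, 5, 6, 7, 9, 11, 16, 17, 19, 20, 23, 24, 25, 26, 28, 30, 35, 36}; there are 20 of them.

20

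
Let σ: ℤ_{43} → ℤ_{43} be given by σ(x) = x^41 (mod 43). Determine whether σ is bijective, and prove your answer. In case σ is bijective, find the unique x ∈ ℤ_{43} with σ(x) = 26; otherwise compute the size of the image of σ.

Since 43 is prime, the nonzero elements of ℤ_{43} form a cyclic group of order 42.
As gcd(41, 42) = 1, raising to the 41st power is a bijection on this group: if s^41 ≡ t^41 then (st^{−1})^41 = 1, and the only element of order dividing gcd(41, 42) = 1 is 1, so s = t.
With σ(0) = 0 this makes σ injective on all of ℤ_{43}, hence bijective (finite equal-size domain and codomain). In particular σ is bijective.
Since σ is bijective, we find the preimage of 26. The inverse of x ↦ x^41 on (ℤ_{43})^× is x ↦ x^41, because 41·41 = 1681 = 40·42 + 1 ≡ 1 (mod 42) and x^{42} = 1 for x ≠ 0 (Fermat). So σ⁻¹(26) = 26^41 mod 43.
Repeated squaring mod 43: 26^1 ≡ 26, 26^2 ≡ 26² = 676 ≡ 31, 26^4 ≡ 31² = 961 ≡ 15, 26^8 ≡ 15² = 225 ≡ 10, 26^16 ≡ 10² = 100 ≡ 14, 26^32 ≡ 14² = 196 ≡ 24. Since 41 = 32 + 8 + 1, 26^41 ≡ 24·10·26: 24·10 = 240 ≡ 25, then 25·26 = 650 ≡ 5. So 26^41 ≡ 5 (mod 43).
Hence σ⁻¹(26) = 5.

5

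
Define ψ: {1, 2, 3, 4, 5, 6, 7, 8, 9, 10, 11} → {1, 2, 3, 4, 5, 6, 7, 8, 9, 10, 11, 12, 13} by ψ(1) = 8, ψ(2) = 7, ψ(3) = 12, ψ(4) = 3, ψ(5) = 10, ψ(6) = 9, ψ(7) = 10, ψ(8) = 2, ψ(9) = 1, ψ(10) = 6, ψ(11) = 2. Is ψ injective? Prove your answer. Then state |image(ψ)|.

9

ψ(5) = 10 = ψ(7) with 5 ≠ 7, so ψ is not injective.
The image of ψ is {1, 2, 3, 6, 7, 8, 9, 10, 12}, which has 9 elements.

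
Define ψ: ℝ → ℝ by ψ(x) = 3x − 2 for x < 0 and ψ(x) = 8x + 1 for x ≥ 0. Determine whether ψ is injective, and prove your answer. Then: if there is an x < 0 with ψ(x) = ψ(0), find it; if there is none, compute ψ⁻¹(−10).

-8/3

Both pieces are strictly increasing (slopes 3 and 8), so each is injective on its own interval.
The left piece maps (−∞, 0) onto (−∞, −2); the right piece maps [0, ∞) onto [1, ∞).
These images are disjoint, so no value is attained by both pieces. Hence ψ is injective.
Because the two images are disjoint, no x < 0 has ψ(x) = ψ(0), so we compute ψ⁻¹(−10): −10 lies in (−∞, −2), so solve 3x − 2 = −10: x = (−10 + 2)/3 = −8/3.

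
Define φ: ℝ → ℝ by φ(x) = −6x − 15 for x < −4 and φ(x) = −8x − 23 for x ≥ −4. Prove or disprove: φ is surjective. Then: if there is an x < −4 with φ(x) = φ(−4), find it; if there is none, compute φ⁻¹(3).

Both pieces are strictly decreasing (slopes −6 and −8), so each is injective on its own interval.
The left piece maps (−∞, −4) onto (9, ∞); the right piece maps [−4, ∞) onto (−∞, 9].
These images together cover ℝ, so φ is surjective.
Because the two images are disjoint, no x < −4 has φ(x) = φ(−4), so we compute φ⁻¹(3): 3 lies in (−∞, 9], so solve −8x − 23 = 3: x = (3 + 23)/(−8) = −13/4.

-13/4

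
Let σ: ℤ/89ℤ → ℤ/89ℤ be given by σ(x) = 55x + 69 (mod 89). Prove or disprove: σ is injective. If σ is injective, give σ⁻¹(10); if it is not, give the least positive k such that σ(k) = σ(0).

41

Recall: injectivity means: for all a, b in the domain, σ(a) = σ(b) implies a = b.
Suppose σ(a) = σ(b) in ℤ/89ℤ. Then 55a + 69 ≡ 55b + 69 (mod 89), thus 55(a − b) ≡ 0 (mod 89).
Since gcd(55, 89) = 1, 55 is invertible modulo 89, hence a − b ≡ 0 (mod 89), i.e. a = b.
So σ is injective.
We now compute 55⁻¹ mod 89 explicitly. Euclid's algorithm: 89 = 1·55 + 34, 55 = 1·34 + 21, 34 = 1·21 + 13, 21 = 1·13 + 8, 13 = 1·8 + 5, 8 = 1·5 + 3, 5 = 1·3 + 2, 3 = 1·2 + 1; back-substituting gives 1 = 34·55 − 21·89, so 55⁻¹ ≡ 34 (mod 89).
Since σ is injective, we compute σ⁻¹(10): solve 55x + 69 ≡ 10 (mod 89), i.e. 55x ≡ 30 (mod 89).
Multiplying by 55⁻¹ = 34 gives x ≡ 34·30 = 1020 = 11·89 + 41 ≡ 41 (mod 89).
Check: σ(41) = 55·41 + 69 = 2324 = 26·89 + 10 ≡ 10 (mod 89).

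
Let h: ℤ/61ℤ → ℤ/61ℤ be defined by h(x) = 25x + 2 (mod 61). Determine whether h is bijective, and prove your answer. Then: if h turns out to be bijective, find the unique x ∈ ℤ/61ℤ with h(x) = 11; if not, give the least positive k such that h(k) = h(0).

If h(s) = h(t), then 25s ≡ 25t (mod 61). Because gcd(25, 61) = 1, we may cancel 25 to get s ≡ t (mod 61).
We now compute 25⁻¹ mod 61 explicitly. Euclid's algorithm: 61 = 2·25 + 11, 25 = 2·11 + 3, 11 = 3·3 + 2, 3 = 1·2 + 1; back-substituting gives 1 = 22·25 − 9·61, so 25⁻¹ ≡ 22 (mod 61).
For any y ∈ ℤ/61ℤ, x = 22(y − 2) mod 61 satisfies h(x) = 25·22(y − 2) + 2 ≡ y (since 25·22 ≡ 1 mod 61). So every y has a preimage.
Therefore h is bijective.
Since h is bijective, we compute h⁻¹(11): solve 25x + 2 ≡ 11 (mod 61), i.e. 25x ≡ 9 (mod 61).
Multiplying by 25⁻¹ = 22 gives x ≡ 22·9 = 198 = 3·61 + 15 ≡ 15 (mod 61).
Check: h(15) = 25·15 + 2 = 377 = 6·61 + 11 ≡ 11 (mod 61).

15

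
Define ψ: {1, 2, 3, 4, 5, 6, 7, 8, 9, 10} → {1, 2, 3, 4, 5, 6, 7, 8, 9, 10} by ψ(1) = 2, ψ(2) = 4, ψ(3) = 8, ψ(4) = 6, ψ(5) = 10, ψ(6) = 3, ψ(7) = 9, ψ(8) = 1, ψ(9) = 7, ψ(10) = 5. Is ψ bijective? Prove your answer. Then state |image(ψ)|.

10

The values 2, 4, 8, 6, 10, 3, 9, 1, 7, 5 are a permutation of {1, 2, 3, 4, 5, 6, 7, 8, 9, 10}: each element appears exactly once.
So ψ is injective and surjective, hence bijective.
The image of ψ is {1, 2, 3, 4, 5, 6, 7, 8, 9, 10}, which has 10 elements.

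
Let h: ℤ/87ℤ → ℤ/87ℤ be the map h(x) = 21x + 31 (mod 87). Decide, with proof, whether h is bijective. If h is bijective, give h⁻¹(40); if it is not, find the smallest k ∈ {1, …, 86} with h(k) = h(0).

29

Recall that injectivity means: for all u, v in the domain, h(u) = h(v) implies u = v.
We have gcd(21, 87) = 3 > 1. Taking u = 0 and v = 29: h(0) = 31 and h(29) = 21·29 + 31 = 640 ≡ 31 (mod 87).
So h(0) = h(29) while 0 ≠ 29, hence h is not injective, hence not bijective.
Since h is not bijective, we find the least positive k with h(k) = h(0): this means 21k ≡ 0 (mod 87), i.e. 87 ∣ 21k. Since gcd(21, 87) = 3, dividing through by 3 this holds exactly when 29 ∣ 7k, and as gcd(7, 29) = 1, exactly when 29 ∣ k.
The smallest positive such k is 29.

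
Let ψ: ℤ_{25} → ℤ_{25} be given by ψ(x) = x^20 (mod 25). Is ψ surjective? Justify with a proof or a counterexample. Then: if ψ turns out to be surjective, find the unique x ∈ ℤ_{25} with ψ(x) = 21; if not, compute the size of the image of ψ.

ψ(1) = 1^20 = 1.
ψ(2): Repeated squaring mod 25: 2^1 ≡ 2, 2^2 ≡ 2² = 4, 2^4 ≡ 4² = 16, 2^8 ≡ 16² = 256 ≡ 6, 2^16 ≡ 6² = 36 ≡ 11. Since 20 = 16 + 4, 2^20 ≡ 11·16: 11·16 = 176 ≡ 1. So 2^20 ≡ 1 (mod 25).
So ψ(1) = ψ(2) = 1 while 1 ≠ 2, therefore ψ is not injective.
A non-injective map from the 25-element set ℤ_{25} to itself takes at most 24 distinct values, so it cannot be surjective. Thus ψ is not surjective.
Since ψ is not surjective, we determine |image(ψ)|. Computing x^20 mod 25 for each x (by repeated squaring, reducing mod 25 at every step), the values ψ(0), ψ(1), …, ψ(24) are: 0, 1, 1, 1, 1, 0, 1, 1, 1, 1, 0, 1, 1, 1, 1, 0, 1, 1, 1, 1, 0, 1, 1, 1, 1.
The distinct values are {0, 1}; there are 2 of them.

2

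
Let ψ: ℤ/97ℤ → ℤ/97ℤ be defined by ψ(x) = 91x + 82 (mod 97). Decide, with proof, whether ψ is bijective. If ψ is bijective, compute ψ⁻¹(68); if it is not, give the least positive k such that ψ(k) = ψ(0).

67

If ψ(a) = ψ(b), then 91a ≡ 91b (mod 97). Because gcd(91, 97) = 1, we may cancel 91 to get a ≡ b (mod 97).
We now compute 91⁻¹ mod 97 explicitly. Euclid's algorithm: 97 = 1·91 + 6, 91 = 15·6 + 1; back-substituting gives 1 = 16·91 − 15·97, so 91⁻¹ ≡ 16 (mod 97).
For any y ∈ ℤ/97ℤ, x = 16(y − 82) mod 97 satisfies ψ(x) = 91·16(y − 82) + 82 ≡ y (since 91·16 ≡ 1 mod 97). So every y has a preimage.
Therefore ψ is bijective.
Since ψ is bijective, we find ψ⁻¹(68): we need 91x ≡ 68 − 82 ≡ 83 (mod 97). Using 91⁻¹ = 16: x ≡ 16·83 = 1328 = 13·97 + 67, so x = 67.
Check: ψ(67) = 91·67 + 82 = 6179 = 63·97 + 68 ≡ 68 (mod 97).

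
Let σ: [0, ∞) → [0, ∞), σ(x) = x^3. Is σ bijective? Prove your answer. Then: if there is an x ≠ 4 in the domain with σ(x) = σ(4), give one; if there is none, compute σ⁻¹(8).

2

On [0, ∞), x ↦ x^3 is strictly increasing (injective) and for any y ∈ [0, ∞) the 3rd root y^{1/3} lies in [0, ∞) (surjective). So σ is bijective.
Since x ↦ x^3 is strictly increasing on [0, ∞), it is injective there, so no x ≠ 4 in the domain has σ(x) = σ(4). We therefore compute σ⁻¹(8) = 8^{1/3} = 2 (indeed 2^3 = 8).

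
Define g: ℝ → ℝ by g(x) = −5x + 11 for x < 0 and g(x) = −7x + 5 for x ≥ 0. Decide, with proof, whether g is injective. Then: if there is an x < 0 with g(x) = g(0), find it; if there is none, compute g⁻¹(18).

-7/5

Both pieces are strictly decreasing (slopes −5 and −7), so each is injective on its own interval.
The left piece maps (−∞, 0) onto (11, ∞); the right piece maps [0, ∞) onto (−∞, 5].
These images are disjoint, so no value is attained by both pieces. So g is injective.
Because the two images are disjoint, no x < 0 has g(x) = g(0), so we compute g⁻¹(18): 18 lies in (11, ∞), so solve −5x + 11 = 18: x = (18 − 11)/(−5) = −7/5.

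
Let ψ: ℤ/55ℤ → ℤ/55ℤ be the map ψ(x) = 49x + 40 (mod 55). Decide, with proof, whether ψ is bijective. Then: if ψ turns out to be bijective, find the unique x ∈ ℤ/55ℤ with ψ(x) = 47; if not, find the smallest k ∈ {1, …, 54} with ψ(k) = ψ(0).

Suppose ψ(x_1) = ψ(x_2) in ℤ/55ℤ. Then 49x_1 + 40 ≡ 49x_2 + 40 (mod 55), hence 49(x_1 − x_2) ≡ 0 (mod 55).
Since gcd(49, 55) = 1, 49 is invertible modulo 55, thus x_1 − x_2 ≡ 0 (mod 55), i.e. x_1 = x_2.
We now compute 49⁻¹ mod 55 explicitly. Euclid's algorithm: 55 = 1·49 + 6, 49 = 8·6 + 1; back-substituting gives 1 = 9·49 − 8·55, so 49⁻¹ ≡ 9 (mod 55).
For any y ∈ ℤ/55ℤ, x = 9(y − 40) mod 55 satisfies ψ(x) = 49·9(y − 40) + 40 ≡ y (since 49·9 ≡ 1 mod 55). So every y has a preimage.
Therefore ψ is bijective.
Since ψ is bijective, we compute ψ⁻¹(47): solve 49x + 40 ≡ 47 (mod 55), i.e. 49x ≡ 7 (mod 55).
Multiplying by 49⁻¹ = 9 gives x ≡ 9·7 = 63 = 1·55 + 8 ≡ 8 (mod 55).
Check: ψ(8) = 49·8 + 40 = 432 = 7·55 + 47 ≡ 47 (mod 55).

8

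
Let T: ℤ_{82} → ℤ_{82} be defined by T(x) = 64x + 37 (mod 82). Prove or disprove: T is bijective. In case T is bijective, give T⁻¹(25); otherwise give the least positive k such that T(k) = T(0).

We have gcd(64, 82) = 2 > 1. Taking a = 0 and b = 41: T(0) = 37 and T(41) = 64·41 + 37 = 2661 ≡ 37 (mod 82).
So T(0) = T(41) while 0 ≠ 41, so T is not injective, hence not bijective.
Since T is not bijective, we find the least positive k with T(k) = T(0): this means 64k ≡ 0 (mod 82), i.e. 82 ∣ 64k. Since gcd(64, 82) = 2, dividing through by 2 this holds exactly when 41 ∣ 32k, and as gcd(32, 41) = 1, exactly when 41 ∣ k.
The smallest positive such k is 41.

41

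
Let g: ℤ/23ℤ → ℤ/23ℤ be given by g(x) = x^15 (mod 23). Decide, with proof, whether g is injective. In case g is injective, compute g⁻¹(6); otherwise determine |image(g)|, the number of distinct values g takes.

9

Since 23 is prime, the nonzero elements of ℤ/23ℤ form a cyclic group of order 22.
As gcd(15, 22) = 1, raising to the 15th power is a bijection on this group: if x_1^15 ≡ x_2^15 then (x_1x_2^{−1})^15 = 1, and the only element of order dividing gcd(15, 22) = 1 is 1, so x_1 = x_2.
With g(0) = 0 this makes g injective on all of ℤ/23ℤ, hence bijective (finite equal-size domain and codomain). In particular g is injective.
Since g is injective, we find the preimage of 6. The inverse of x ↦ x^15 on (ℤ/23ℤ)^× is x ↦ x^3, because 15·3 = 45 = 2·22 + 1 ≡ 1 (mod 22) and x^{22} = 1 for x ≠ 0 (Fermat). So g⁻¹(6) = 6^3 mod 23.
Repeated squaring mod 23: 6^1 ≡ 6, 6^2 ≡ 6² = 36 ≡ 13. Since 3 = 2 + 1, 6^3 ≡ 13·6: 13·6 = 78 ≡ 9. So 6^3 ≡ 9 (mod 23).
Hence g⁻¹(6) = 9.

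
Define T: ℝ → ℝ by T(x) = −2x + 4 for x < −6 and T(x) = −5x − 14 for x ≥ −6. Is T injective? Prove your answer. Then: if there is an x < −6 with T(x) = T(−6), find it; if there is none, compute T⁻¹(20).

-8

Both pieces are strictly decreasing (slopes −2 and −5), so each is injective on its own interval.
The left piece maps (−∞, −6) onto (16, ∞); the right piece maps [−6, ∞) onto (−∞, 16].
These images are disjoint, so no value is attained by both pieces. So T is injective.
Because the two images are disjoint, no x < −6 has T(x) = T(−6), so we compute T⁻¹(20): 20 lies in (16, ∞), so solve −2x + 4 = 20: x = (20 − 4)/(−2) = −8.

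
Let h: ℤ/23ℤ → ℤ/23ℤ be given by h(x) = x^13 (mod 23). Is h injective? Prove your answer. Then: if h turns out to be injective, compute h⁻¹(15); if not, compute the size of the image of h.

Since 23 is prime, the nonzero elements of ℤ/23ℤ form a cyclic group of order 22.
As gcd(13, 22) = 1, raising to the 13th power is a bijection on this group: if a^13 ≡ b^13 then (ab^{−1})^13 = 1, and the only element of order dividing gcd(13, 22) = 1 is 1, so a = b.
With h(0) = 0 this makes h injective on all of ℤ/23ℤ, hence bijective (finite equal-size domain and codomain). In particular h is injective.
Since h is injective, we find the preimage of 15. The inverse of x ↦ x^13 on (ℤ/23ℤ)^× is x ↦ x^17, because 13·17 = 221 = 10·22 + 1 ≡ 1 (mod 22) and x^{22} = 1 for x ≠ 0 (Fermat). So h⁻¹(15) = 15^17 mod 23.
Repeated squaring mod 23: 15^1 ≡ 15, 15^2 ≡ 15² = 225 ≡ 18, 15^4 ≡ 18² = 324 ≡ 2, 15^8 ≡ 2² = 4, 15^16 ≡ 4² = 16. Since 17 = 16 + 1, 15^17 ≡ 16·15: 16·15 = 240 ≡ 10. So 15^17 ≡ 10 (mod 23).
Hence h⁻¹(15) = 10.

10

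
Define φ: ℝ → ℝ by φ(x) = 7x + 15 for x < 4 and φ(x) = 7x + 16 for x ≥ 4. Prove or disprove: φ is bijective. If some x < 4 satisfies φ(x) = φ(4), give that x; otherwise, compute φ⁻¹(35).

20/7

Both pieces are strictly increasing (slopes 7 and 7), so each is injective on its own interval.
The left piece maps (−∞, 4) onto (−∞, 43); the right piece maps [4, ∞) onto [44, ∞).
The images leave a gap (43 has no preimage), so φ is not surjective, hence not bijective.
Because the two images are disjoint, no x < 4 has φ(x) = φ(4), so we compute φ⁻¹(35): 35 lies in (−∞, 43), so solve 7x + 15 = 35: x = (35 − 15)/7 = 20/7.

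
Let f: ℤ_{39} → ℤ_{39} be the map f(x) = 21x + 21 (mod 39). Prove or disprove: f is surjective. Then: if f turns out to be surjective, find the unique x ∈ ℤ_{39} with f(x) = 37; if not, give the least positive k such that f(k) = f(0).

13

Since gcd(21, 39) = 3, we have 21x ≡ 0 (mod 3) for all x, so f(x) ≡ 0 (mod 3).
But 1 ≢ 0 (mod 3), so 1 ∈ ℤ_{39} has no preimage. Thus f is not surjective.
Since f is not surjective, we find the least positive k with f(k) = f(0): this means 21k ≡ 0 (mod 39), i.e. 39 ∣ 21k. Since gcd(21, 39) = 3, dividing through by 3 this holds exactly when 13 ∣ 7k, and as gcd(7, 13) = 1, exactly when 13 ∣ k.
The smallest positive such k is 13.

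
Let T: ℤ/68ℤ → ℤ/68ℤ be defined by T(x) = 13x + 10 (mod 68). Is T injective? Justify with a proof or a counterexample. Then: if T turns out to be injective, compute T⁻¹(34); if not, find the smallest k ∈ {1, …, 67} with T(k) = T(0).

If T(u) = T(v), then 13u ≡ 13v (mod 68). Because gcd(13, 68) = 1, we may cancel 13 to get u ≡ v (mod 68).
So T is injective.
We now compute 13⁻¹ mod 68 explicitly. Euclid's algorithm: 68 = 5·13 + 3, 13 = 4·3 + 1; back-substituting gives 1 = 21·13 − 4·68, so 13⁻¹ ≡ 21 (mod 68).
Since T is injective, we find T⁻¹(34): we need 13x ≡ 34 − 10 ≡ 24 (mod 68). Using 13⁻¹ = 21: x ≡ 21·24 = 504 = 7·68 + 28, so x = 28.
Check: T(28) = 13·28 + 10 = 374 = 5·68 + 34 ≡ 34 (mod 68).

28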